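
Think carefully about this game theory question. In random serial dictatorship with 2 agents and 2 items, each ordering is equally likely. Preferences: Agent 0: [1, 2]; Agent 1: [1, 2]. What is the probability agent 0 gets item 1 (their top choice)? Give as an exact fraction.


Step 1: Agent 0 wants item 1
Step 2: There are 2 possible orderings of agents
Step 3: In 1 orderings, agent 0 gets item 1
Step 4: Probability = 1/2

1/2


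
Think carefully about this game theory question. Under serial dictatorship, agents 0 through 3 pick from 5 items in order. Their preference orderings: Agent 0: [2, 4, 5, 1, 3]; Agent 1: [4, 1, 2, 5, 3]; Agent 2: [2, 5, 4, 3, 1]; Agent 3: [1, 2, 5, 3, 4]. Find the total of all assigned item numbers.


Step 1: Agent 0 picks item 2
Step 2: Agent 1 picks item 4
Step 3: Agent 2 picks item 5
Step 4: Agent 3 picks item 1
Step 5: Sum = 2 + 4 + 5 + 1 = 12

12


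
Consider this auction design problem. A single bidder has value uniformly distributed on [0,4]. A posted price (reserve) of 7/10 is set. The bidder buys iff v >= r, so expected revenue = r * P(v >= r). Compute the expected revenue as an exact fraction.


Step 1: Posted price r = 7/10, value support [0,4]
Step 2: P(v >= r) = (4 - 7/10)/4 = 33/40
Step 3: Expected revenue = r * P(v >= r) = 7/10 * 33/40
Step 4: Revenue = 231/400

231/400


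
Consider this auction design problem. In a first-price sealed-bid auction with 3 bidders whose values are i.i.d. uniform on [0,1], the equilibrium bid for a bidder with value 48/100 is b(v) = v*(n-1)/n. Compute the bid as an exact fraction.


Step 1: The symmetric BNE bidding function is b(v) = v * (n-1) / n
Step 2: Substitute v = 12/25 and n = 3
Step 3: b = 12/25 * 2/3
Step 4: b = 8/25

8/25


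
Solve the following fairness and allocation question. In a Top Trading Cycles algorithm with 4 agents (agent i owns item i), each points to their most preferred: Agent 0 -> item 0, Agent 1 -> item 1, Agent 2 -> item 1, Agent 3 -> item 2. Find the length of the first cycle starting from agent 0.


Step 1: Trace the pointer graph from agent 0: 0 -> 0
Step 2: A cycle is detected when we revisit agent 0
Step 3: The cycle is: 0 -> 0
Step 4: Cycle length = 1

1


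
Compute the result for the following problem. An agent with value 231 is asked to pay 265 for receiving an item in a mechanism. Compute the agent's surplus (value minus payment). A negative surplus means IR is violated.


Step 1: Surplus = value - payment = 231 - 265 = -34
Step 2: IR is violated (surplus < 0)

-34


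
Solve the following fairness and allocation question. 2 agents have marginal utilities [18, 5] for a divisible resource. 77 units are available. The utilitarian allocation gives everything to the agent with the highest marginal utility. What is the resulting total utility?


Step 1: The marginal utilities are [18, 5]
Step 2: The highest marginal utility is 18
Step 3: All 77 units go to that agent
Step 4: Total utility = 18 * 77 = 1386

1386


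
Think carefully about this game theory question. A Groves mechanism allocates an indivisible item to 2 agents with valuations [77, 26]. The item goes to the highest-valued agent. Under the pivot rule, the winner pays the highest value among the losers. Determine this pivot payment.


Step 1: The efficient winner is agent 0 with value 77
Step 2: Other agents' values: [26]
Step 3: Pivot payment = max(others) = 26
Step 4: The winner pays 26

26


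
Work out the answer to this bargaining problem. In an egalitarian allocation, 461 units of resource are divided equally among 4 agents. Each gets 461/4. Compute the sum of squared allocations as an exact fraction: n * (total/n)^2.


Step 1: Each agent's share = 461/4
Step 2: Square of each share = (461/4)^2 = 212521/16
Step 3: Sum of squares = 4 * 212521/16 = 212521/4

212521/4


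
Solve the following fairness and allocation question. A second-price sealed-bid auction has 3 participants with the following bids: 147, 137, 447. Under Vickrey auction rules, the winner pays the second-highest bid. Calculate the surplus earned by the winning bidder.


Step 1: Sort bids in descending order: 447, 147, 137
Step 2: The winning bid is the highest: 447
Step 3: The payment equals the second-highest bid: 147
Step 4: Surplus = winner's bid - payment = 447 - 147 = 300

300


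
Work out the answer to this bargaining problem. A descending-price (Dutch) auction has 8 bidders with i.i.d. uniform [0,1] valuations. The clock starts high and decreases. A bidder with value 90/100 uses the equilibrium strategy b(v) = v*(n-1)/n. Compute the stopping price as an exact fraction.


Step 1: Dutch auctions are strategically equivalent to first-price auctions
Step 2: The equilibrium bid is b(v) = v*(n-1)/n
Step 3: b = 9/10 * 7/8
Step 4: b = 63/80

63/80


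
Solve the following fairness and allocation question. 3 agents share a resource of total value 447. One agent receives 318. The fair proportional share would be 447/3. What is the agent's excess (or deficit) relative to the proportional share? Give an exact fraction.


Step 1: Proportional share = 447/3 = 149
Step 2: Agent's actual allocation = 318
Step 3: Excess = 318 - 149 = 169

169


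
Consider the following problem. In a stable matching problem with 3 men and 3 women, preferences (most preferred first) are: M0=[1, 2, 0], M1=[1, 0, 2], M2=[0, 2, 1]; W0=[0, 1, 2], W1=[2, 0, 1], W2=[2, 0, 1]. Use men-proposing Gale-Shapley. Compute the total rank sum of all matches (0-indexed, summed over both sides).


Step 1: Run Gale-Shapley (men propose, women hold best offer):
  M0 proposes to W1; she accepts
  M1 proposes to W1; rejected
  M1 proposes to W0; she accepts
  M2 proposes to W0; rejected
  M2 proposes to W2; she accepts
Step 2: Final matching: W0-M1, W1-M0, W2-M2
Step 3: 0-indexed ranks (man's rank of his match, then woman's): 1 + 1 + 0 + 1 + 1 + 0
Step 4: Total rank sum = 4

4


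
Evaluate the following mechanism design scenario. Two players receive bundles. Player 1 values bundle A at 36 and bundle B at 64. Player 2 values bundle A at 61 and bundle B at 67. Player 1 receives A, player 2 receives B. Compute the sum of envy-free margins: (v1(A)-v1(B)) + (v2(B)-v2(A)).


Step 1: Player 1's margin = v1(A) - v1(B) = 36 - 64 = -28
Step 2: Player 2's margin = v2(B) - v2(A) = 67 - 61 = 6
Step 3: Total margin = -28 + 6 = -22

-22


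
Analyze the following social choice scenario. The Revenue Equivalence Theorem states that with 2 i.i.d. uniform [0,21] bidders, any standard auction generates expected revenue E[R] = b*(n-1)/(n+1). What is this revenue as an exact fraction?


Step 1: By Revenue Equivalence, expected revenue = b*(n-1)/(n+1)
Step 2: Substituting n = 2, b = 21
Step 3: Revenue = 21*(2-1)/(2+1) = 21*1/3
Step 4: Revenue = 21/3 = 7

7


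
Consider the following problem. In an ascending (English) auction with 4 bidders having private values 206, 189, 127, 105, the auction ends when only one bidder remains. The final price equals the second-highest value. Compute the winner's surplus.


Step 1: Identify the highest value: 206
Step 2: Identify the second-highest value: 189
Step 3: The final price = second-highest value = 189
Step 4: Surplus = 206 - 189 = 17

17


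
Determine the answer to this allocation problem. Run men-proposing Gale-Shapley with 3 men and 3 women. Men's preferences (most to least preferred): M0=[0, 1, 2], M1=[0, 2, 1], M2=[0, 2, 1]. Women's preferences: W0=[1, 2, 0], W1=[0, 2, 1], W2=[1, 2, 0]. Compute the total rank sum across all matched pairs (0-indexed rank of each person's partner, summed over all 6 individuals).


Step 1: Run Gale-Shapley (men propose, women hold best offer):
  M0 proposes to W0; she accepts
  M1 proposes to W0; she switches from M0
  M2 proposes to W0; rejected
  M2 proposes to W2; she accepts
  M0 proposes to W1; she accepts
Step 2: Final matching: W0-M1, W1-M0, W2-M2
Step 3: 0-indexed ranks (man's rank of his match, then woman's): 0 + 0 + 1 + 0 + 1 + 1
Step 4: Total rank sum = 3

3


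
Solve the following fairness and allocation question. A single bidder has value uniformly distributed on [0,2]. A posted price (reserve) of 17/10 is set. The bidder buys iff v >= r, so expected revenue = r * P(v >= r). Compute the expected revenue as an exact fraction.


Step 1: Posted price r = 17/10, value support [0,2]
Step 2: P(v >= r) = (2 - 17/10)/2 = 3/20
Step 3: Expected revenue = r * P(v >= r) = 17/10 * 3/20
Step 4: Revenue = 51/200

51/200


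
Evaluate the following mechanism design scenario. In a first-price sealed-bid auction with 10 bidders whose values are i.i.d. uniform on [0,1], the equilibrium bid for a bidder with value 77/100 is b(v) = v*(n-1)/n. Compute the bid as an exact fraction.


Step 1: The symmetric BNE bidding function is b(v) = v * (n-1) / n
Step 2: Substitute v = 77/100 and n = 10
Step 3: b = 77/100 * 9/10
Step 4: b = 693/1000

693/1000


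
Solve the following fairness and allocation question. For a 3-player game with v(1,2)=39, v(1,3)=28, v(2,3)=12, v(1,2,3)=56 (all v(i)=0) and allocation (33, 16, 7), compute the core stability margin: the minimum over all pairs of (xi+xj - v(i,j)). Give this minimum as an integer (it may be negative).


Step 1: Slack for coalition (1,2): x1+x2 - v12 = 49 - 39 = 10
Step 2: Slack for coalition (1,3): x1+x3 - v13 = 40 - 28 = 12
Step 3: Slack for coalition (2,3): x2+x3 - v23 = 23 - 12 = 11
Step 4: Minimum slack = min(10, 12, 11) = 10, attained by (1,2); no pair can gain by deviating, so the allocation is in the core

10


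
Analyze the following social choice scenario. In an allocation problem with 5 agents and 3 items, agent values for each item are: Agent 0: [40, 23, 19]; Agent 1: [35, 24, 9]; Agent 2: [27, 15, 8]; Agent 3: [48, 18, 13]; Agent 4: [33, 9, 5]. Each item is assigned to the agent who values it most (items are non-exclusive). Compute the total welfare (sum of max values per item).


Step 1: For each item, find the maximum value among all agents.
Step 2: Item 0 -> Agent 3 (value 48)
Step 3: Item 1 -> Agent 1 (value 24)
Step 4: Item 2 -> Agent 0 (value 19)
Step 5: Total welfare = 48 + 24 + 19 = 91

91


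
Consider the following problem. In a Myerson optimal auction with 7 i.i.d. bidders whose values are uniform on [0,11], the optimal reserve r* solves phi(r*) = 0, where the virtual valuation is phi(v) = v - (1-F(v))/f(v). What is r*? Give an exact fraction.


Step 1: For U[0,11], F(v) = v/11 and f(v) = 1/11
Step 2: phi(v) = v - (1 - v/11)/(1/11) = v - (11 - v) = 2v - 11
Step 3: Set phi(r*) = 0: 2r* - 11 = 0
Step 4: r* = 11/2 (the number of bidders n = 7 does not enter)

11/2


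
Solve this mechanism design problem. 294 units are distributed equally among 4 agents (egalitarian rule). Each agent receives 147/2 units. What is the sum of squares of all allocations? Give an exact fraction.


Step 1: Each agent's share = 294/4 = 147/2
Step 2: Square of each share = (147/2)^2 = 21609/4
Step 3: Sum of squares = 4 * 21609/4 = 21609

21609


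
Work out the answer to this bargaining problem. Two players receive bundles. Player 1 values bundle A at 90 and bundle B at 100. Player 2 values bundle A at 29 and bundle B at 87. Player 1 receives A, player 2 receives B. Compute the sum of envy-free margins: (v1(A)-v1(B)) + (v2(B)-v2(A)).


Step 1: Player 1's margin = v1(A) - v1(B) = 90 - 100 = -10
Step 2: Player 2's margin = v2(B) - v2(A) = 87 - 29 = 58
Step 3: Total margin = -10 + 58 = 48

48


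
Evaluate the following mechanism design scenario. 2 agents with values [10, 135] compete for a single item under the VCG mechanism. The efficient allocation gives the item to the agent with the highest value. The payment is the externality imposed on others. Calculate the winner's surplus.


Step 1: The winner is the agent with the highest value: agent 1 with value 135
Step 2: Values of other agents: [10]
Step 3: VCG payment = max of others' values = 10
Step 4: Surplus = 135 - 10 = 125

125


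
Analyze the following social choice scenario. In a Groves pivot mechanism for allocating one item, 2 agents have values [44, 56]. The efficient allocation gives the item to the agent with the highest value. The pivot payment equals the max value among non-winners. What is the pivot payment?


Step 1: The efficient winner is agent 1 with value 56
Step 2: Other agents' values: [44]
Step 3: Pivot payment = max(others) = 44
Step 4: The winner pays 44

44


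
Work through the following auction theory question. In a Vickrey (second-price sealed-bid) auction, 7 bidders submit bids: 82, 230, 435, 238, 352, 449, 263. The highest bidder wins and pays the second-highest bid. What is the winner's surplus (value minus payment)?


Step 1: Sort bids in descending order: 449, 435, 352, 263, 238, 230, 82
Step 2: The winning bid is the highest: 449
Step 3: The payment equals the second-highest bid: 435
Step 4: Surplus = winner's bid - payment = 449 - 435 = 14

14


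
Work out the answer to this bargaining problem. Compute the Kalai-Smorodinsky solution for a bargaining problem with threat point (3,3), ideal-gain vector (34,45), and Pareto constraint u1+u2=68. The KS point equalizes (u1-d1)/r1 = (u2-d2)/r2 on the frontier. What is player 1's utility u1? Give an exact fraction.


Step 1: At the KS point, (u1-d1)/r1 = (u2-d2)/r2 = t and u1+u2 = 68
Step 2: u1 = d1 + r1*t and u2 = d2 + r2*t, so (d1 + r1*t) + (d2 + r2*t) = 68
Step 3: t = (68 - 3 - 3)/(34 + 45) = 62/79
Step 4: u1 = d1 + r1*t = 3 + 34 * 62/79 = 2345/79
Step 5: (Check: u2 = d2 + r2*t = 3027/79; u1+u2 = 2345/79 + 3027/79 = 68, on the frontier.)

2345/79


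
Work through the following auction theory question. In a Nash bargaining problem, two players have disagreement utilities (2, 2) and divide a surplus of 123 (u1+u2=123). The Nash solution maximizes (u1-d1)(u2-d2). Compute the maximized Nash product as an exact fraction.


Step 1: The Nash solution splits surplus symmetrically above the disagreement point
Step 2: u1 = (total + d1 - d2)/2 = (123 + 2 - 2)/2 = 123/2
Step 3: u2 = (total - d1 + d2)/2 = (123 - 2 + 2)/2 = 123/2
Step 4: Nash product = (123/2 - 2) * (123/2 - 2)
Step 5: = 119/2 * 119/2 = 14161/4

14161/4


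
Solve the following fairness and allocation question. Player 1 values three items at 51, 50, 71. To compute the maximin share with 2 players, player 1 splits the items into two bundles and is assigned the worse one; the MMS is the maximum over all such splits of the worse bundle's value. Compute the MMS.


Step 1: Item values = 51, 50, 71
Step 2: Enumerate all 2-bundle partitions and take the smaller bundle:
  Partition 1: {51} vs {50,71} -> bundles 51, 121; min = 51
  Partition 2: {50} vs {51,71} -> bundles 50, 122; min = 50
  Partition 3: {71} vs {51,50} -> bundles 71, 101; min = 71
Step 3: MMS = max(51, 50, 71) = 71

71


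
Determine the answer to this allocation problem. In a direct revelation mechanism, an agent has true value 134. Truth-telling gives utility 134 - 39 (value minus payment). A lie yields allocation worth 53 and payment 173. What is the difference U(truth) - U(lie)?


Step 1: U(truth) = value - payment = 134 - 39 = 95
Step 2: U(lie) = allocation - payment = 53 - 173 = -120
Step 3: IC gap = 95 - (-120) = 215

215


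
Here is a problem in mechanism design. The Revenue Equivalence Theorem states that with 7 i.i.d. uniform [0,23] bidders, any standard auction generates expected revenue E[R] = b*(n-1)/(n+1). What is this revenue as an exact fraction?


Step 1: By Revenue Equivalence, expected revenue = b*(n-1)/(n+1)
Step 2: Substituting n = 7, b = 23
Step 3: Revenue = 23*(7-1)/(7+1) = 23*6/8
Step 4: Revenue = 138/8 = 69/4

69/4


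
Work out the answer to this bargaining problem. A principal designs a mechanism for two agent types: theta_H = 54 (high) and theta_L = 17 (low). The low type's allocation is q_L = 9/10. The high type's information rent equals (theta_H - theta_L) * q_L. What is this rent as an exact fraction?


Step 1: theta_H - theta_L = 54 - 17 = 37
Step 2: Information rent = (theta_H - theta_L) * q_L
Step 3: = 37 * 9/10
Step 4: = 333/10

333/10


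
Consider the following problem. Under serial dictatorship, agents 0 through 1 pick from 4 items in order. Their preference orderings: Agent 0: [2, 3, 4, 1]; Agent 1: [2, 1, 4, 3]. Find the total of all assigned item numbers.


Step 1: Agent 0 picks item 2
Step 2: Agent 1 picks item 1
Step 3: Sum = 2 + 1 = 3

3


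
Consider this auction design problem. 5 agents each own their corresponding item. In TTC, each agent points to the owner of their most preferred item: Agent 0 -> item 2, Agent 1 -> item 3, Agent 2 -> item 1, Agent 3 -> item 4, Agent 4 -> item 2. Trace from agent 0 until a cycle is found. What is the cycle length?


Step 1: Trace the pointer graph from agent 0: 0 -> 2 -> 1 -> 3 -> 4 -> 2
Step 2: A cycle is detected when we revisit agent 2
Step 3: The cycle is: 2 -> 1 -> 3 -> 4 -> 2
Step 4: Cycle length = 4

4


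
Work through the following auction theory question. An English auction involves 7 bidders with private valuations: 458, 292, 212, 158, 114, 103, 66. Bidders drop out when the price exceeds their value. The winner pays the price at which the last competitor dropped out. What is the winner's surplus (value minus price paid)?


Step 1: Identify the highest value: 458
Step 2: Identify the second-highest value: 292
Step 3: The final price = second-highest value = 292
Step 4: Surplus = 458 - 292 = 166

166


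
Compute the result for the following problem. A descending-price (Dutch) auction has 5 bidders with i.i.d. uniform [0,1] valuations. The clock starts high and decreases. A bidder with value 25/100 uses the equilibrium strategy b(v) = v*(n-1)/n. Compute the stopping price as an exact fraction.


Step 1: Dutch auctions are strategically equivalent to first-price auctions
Step 2: The equilibrium bid is b(v) = v*(n-1)/n
Step 3: b = 1/4 * 4/5
Step 4: b = 1/5

1/5


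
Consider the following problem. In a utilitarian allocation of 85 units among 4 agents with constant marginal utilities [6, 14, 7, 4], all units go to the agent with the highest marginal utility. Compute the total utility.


Step 1: The marginal utilities are [6, 14, 7, 4]
Step 2: The highest marginal utility is 14
Step 3: All 85 units go to that agent
Step 4: Total utility = 14 * 85 = 1190

1190


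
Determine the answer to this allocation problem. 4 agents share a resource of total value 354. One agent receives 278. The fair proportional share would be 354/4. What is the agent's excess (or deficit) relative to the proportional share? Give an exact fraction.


Step 1: Proportional share = 354/4 = 177/2
Step 2: Agent's actual allocation = 278
Step 3: Excess = 278 - 177/2 = 379/2

379/2


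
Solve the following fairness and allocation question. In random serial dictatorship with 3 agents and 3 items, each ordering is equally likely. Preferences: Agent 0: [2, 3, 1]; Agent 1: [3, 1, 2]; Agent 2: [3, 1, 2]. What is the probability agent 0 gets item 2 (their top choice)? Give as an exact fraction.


Step 1: Agent 0 wants item 2
Step 2: There are 6 possible orderings of agents
Step 3: In 6 orderings, agent 0 gets item 2
Step 4: Probability = 6/6 = 1

1


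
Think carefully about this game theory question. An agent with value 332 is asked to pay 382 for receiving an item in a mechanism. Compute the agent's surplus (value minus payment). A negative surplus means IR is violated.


Step 1: Surplus = value - payment = 332 - 382 = -50
Step 2: IR is violated (surplus < 0)

-50


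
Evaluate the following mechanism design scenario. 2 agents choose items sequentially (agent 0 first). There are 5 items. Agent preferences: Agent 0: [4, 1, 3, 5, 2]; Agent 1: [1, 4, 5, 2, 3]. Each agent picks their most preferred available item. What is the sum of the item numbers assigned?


Step 1: Agent 0 picks item 4
Step 2: Agent 1 picks item 1
Step 3: Sum = 4 + 1 = 5

5


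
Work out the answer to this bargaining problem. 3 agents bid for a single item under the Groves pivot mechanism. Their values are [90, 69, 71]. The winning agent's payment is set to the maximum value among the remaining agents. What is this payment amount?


Step 1: The efficient winner is agent 0 with value 90
Step 2: Other agents' values: [69, 71]
Step 3: Pivot payment = max(others) = 71
Step 4: The winner pays 71

71


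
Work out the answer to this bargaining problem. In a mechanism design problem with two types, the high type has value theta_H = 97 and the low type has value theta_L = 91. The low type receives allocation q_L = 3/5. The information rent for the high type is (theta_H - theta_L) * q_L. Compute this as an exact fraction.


Step 1: theta_H - theta_L = 97 - 91 = 6
Step 2: Information rent = (theta_H - theta_L) * q_L
Step 3: = 6 * 3/5
Step 4: = 18/5

18/5


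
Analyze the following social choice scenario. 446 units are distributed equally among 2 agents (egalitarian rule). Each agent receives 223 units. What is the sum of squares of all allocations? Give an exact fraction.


Step 1: Each agent's share = 446/2 = 223
Step 2: Square of each share = (223)^2 = 49729
Step 3: Sum of squares = 2 * 49729 = 99458

99458


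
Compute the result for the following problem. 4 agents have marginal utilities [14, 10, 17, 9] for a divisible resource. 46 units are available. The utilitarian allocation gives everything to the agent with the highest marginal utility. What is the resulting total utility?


Step 1: The marginal utilities are [14, 10, 17, 9]
Step 2: The highest marginal utility is 17
Step 3: All 46 units go to that agent
Step 4: Total utility = 17 * 46 = 782

782


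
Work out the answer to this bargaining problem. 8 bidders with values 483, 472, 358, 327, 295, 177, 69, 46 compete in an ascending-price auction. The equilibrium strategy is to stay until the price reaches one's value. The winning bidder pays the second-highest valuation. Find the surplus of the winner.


Step 1: Identify the highest value: 483
Step 2: Identify the second-highest value: 472
Step 3: The final price = second-highest value = 472
Step 4: Surplus = 483 - 472 = 11

11


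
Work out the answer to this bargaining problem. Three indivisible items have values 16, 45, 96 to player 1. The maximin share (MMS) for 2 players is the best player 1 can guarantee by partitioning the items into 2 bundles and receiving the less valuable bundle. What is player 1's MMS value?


Step 1: Item values = 16, 45, 96
Step 2: Enumerate all 2-bundle partitions and take the smaller bundle:
  Partition 1: {16} vs {45,96} -> bundles 16, 141; min = 16
  Partition 2: {45} vs {16,96} -> bundles 45, 112; min = 45
  Partition 3: {96} vs {16,45} -> bundles 96, 61; min = 61
Step 3: MMS = max(16, 45, 61) = 61

61


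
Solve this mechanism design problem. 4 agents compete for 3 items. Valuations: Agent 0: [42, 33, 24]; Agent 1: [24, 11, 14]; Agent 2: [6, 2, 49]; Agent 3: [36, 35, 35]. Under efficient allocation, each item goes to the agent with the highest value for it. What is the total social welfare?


Step 1: For each item, find the maximum value among all agents.
Step 2: Item 0 -> Agent 0 (value 42)
Step 3: Item 1 -> Agent 3 (value 35)
Step 4: Item 2 -> Agent 2 (value 49)
Step 5: Total welfare = 42 + 35 + 49 = 126

126


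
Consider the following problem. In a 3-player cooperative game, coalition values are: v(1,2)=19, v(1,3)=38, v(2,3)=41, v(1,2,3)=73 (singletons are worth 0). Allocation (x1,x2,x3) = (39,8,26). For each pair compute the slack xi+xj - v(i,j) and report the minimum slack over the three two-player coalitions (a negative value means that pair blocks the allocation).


Step 1: Slack for coalition (1,2): x1+x2 - v12 = 47 - 19 = 28
Step 2: Slack for coalition (1,3): x1+x3 - v13 = 65 - 38 = 27
Step 3: Slack for coalition (2,3): x2+x3 - v23 = 34 - 41 = -7
Step 4: Minimum slack = min(28, 27, -7) = -7, attained by (2,3); coalition (2,3) can block (slack < 0), so the allocation is not in the core

-7


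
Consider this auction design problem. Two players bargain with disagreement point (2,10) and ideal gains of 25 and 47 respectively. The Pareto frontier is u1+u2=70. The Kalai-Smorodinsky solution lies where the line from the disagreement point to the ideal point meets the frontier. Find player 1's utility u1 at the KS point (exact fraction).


Step 1: At the KS point, (u1-d1)/r1 = (u2-d2)/r2 = t and u1+u2 = 70
Step 2: u1 = d1 + r1*t and u2 = d2 + r2*t, so (d1 + r1*t) + (d2 + r2*t) = 70
Step 3: t = (70 - 2 - 10)/(25 + 47) = 58/72 = 29/36
Step 4: u1 = d1 + r1*t = 2 + 25 * 29/36 = 797/36
Step 5: (Check: u2 = d2 + r2*t = 1723/36; u1+u2 = 797/36 + 1723/36 = 70, on the frontier.)

797/36


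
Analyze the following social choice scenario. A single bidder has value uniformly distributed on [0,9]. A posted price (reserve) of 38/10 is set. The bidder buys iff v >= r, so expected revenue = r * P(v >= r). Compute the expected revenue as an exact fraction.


Step 1: Posted price r = 19/5, value support [0,9]
Step 2: P(v >= r) = (9 - 19/5)/9 = 26/45
Step 3: Expected revenue = r * P(v >= r) = 19/5 * 26/45
Step 4: Revenue = 494/225

494/225


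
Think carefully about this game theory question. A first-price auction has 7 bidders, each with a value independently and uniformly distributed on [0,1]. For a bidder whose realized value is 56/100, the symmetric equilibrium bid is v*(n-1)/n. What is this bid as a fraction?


Step 1: The symmetric BNE bidding function is b(v) = v * (n-1) / n
Step 2: Substitute v = 14/25 and n = 7
Step 3: b = 14/25 * 6/7
Step 4: b = 12/25

12/25


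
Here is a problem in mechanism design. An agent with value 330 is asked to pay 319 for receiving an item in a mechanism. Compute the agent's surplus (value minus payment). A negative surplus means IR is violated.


Step 1: Surplus = value - payment = 330 - 319 = 11
Step 2: IR is satisfied (surplus >= 0)

11


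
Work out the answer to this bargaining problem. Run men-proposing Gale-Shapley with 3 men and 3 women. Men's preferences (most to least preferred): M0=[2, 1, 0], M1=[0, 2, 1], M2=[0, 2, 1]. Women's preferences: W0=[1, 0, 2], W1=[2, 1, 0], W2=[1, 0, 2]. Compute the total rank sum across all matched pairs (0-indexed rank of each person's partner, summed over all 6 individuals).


Step 1: Run Gale-Shapley (men propose, women hold best offer):
  M0 proposes to W2; she accepts
  M1 proposes to W0; she accepts
  M2 proposes to W0; rejected
  M2 proposes to W2; rejected
  M2 proposes to W1; she accepts
Step 2: Final matching: W0-M1, W1-M2, W2-M0
Step 3: 0-indexed ranks (man's rank of his match, then woman's): 0 + 0 + 2 + 0 + 0 + 1
Step 4: Total rank sum = 3

3


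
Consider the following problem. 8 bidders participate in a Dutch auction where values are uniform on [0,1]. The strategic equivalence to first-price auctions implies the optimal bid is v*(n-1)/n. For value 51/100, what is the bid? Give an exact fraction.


Step 1: Dutch auctions are strategically equivalent to first-price auctions
Step 2: The equilibrium bid is b(v) = v*(n-1)/n
Step 3: b = 51/100 * 7/8
Step 4: b = 357/800

357/800


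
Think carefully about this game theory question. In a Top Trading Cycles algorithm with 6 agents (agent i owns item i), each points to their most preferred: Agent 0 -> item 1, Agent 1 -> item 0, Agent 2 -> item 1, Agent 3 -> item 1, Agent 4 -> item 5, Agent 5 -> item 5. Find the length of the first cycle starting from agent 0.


Step 1: Trace the pointer graph from agent 0: 0 -> 1 -> 0
Step 2: A cycle is detected when we revisit agent 0
Step 3: The cycle is: 0 -> 1 -> 0
Step 4: Cycle length = 2

2


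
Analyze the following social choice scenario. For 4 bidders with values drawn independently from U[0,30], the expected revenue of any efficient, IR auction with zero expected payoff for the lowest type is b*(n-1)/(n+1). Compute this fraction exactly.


Step 1: By Revenue Equivalence, expected revenue = b*(n-1)/(n+1)
Step 2: Substituting n = 4, b = 30
Step 3: Revenue = 30*(4-1)/(4+1) = 30*3/5
Step 4: Revenue = 90/5 = 18

18


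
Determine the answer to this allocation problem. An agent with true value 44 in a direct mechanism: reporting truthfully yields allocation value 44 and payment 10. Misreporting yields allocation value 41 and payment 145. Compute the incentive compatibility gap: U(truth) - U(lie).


Step 1: U(truth) = value - payment = 44 - 10 = 34
Step 2: U(lie) = allocation - payment = 41 - 145 = -104
Step 3: IC gap = 34 - (-104) = 138

138


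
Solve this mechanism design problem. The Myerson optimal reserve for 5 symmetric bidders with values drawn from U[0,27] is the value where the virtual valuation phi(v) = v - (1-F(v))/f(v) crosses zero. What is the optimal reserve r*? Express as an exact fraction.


Step 1: For U[0,27], F(v) = v/27 and f(v) = 1/27
Step 2: phi(v) = v - (1 - v/27)/(1/27) = v - (27 - v) = 2v - 27
Step 3: Set phi(r*) = 0: 2r* - 27 = 0
Step 4: r* = 27/2 (the number of bidders n = 5 does not enter)

27/2


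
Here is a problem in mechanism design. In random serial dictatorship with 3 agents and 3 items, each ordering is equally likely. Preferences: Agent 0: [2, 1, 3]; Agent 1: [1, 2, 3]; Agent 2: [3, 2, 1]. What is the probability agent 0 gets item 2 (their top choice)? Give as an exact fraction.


Step 1: Agent 0 wants item 2
Step 2: There are 6 possible orderings of agents
Step 3: In 6 orderings, agent 0 gets item 2
Step 4: Probability = 6/6 = 1

1


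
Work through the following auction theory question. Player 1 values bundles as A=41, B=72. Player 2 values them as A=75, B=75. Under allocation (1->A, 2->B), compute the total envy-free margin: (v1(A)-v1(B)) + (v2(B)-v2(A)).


Step 1: Player 1's margin = v1(A) - v1(B) = 41 - 72 = -31
Step 2: Player 2's margin = v2(B) - v2(A) = 75 - 75 = 0
Step 3: Total margin = -31 + 0 = -31

-31


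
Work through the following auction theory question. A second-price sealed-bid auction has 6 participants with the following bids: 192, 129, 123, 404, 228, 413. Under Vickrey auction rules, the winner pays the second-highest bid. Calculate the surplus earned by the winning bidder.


Step 1: Sort bids in descending order: 413, 404, 228, 192, 129, 123
Step 2: The winning bid is the highest: 413
Step 3: The payment equals the second-highest bid: 404
Step 4: Surplus = winner's bid - payment = 413 - 404 = 9

9


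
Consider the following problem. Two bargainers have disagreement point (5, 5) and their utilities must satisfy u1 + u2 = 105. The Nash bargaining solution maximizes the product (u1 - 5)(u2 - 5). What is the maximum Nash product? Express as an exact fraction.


Step 1: The Nash solution splits surplus symmetrically above the disagreement point
Step 2: u1 = (total + d1 - d2)/2 = (105 + 5 - 5)/2 = 105/2
Step 3: u2 = (total - d1 + d2)/2 = (105 - 5 + 5)/2 = 105/2
Step 4: Nash product = (105/2 - 5) * (105/2 - 5)
Step 5: = 95/2 * 95/2 = 9025/4

9025/4


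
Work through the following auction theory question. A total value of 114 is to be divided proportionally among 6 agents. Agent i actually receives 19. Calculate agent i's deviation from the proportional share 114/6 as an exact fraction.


Step 1: Proportional share = 114/6 = 19
Step 2: Agent's actual allocation = 19
Step 3: Excess = 19 - 19 = 0

0


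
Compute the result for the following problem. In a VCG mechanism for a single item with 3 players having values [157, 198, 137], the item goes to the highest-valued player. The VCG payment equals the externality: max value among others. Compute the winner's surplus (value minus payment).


Step 1: The winner is the agent with the highest value: agent 1 with value 198
Step 2: Values of other agents: [157, 137]
Step 3: VCG payment = max of others' values = 157
Step 4: Surplus = 198 - 157 = 41

41


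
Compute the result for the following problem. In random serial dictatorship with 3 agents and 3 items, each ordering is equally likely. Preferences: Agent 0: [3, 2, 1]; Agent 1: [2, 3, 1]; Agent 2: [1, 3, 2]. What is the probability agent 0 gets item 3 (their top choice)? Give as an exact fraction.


Step 1: Agent 0 wants item 3
Step 2: There are 6 possible orderings of agents
Step 3: In 6 orderings, agent 0 gets item 3
Step 4: Probability = 6/6 = 1

1


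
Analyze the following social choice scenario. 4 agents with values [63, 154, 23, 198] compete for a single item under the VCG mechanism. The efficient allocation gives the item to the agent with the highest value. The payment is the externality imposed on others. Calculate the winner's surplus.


Step 1: The winner is the agent with the highest value: agent 3 with value 198
Step 2: Values of other agents: [63, 154, 23]
Step 3: VCG payment = max of others' values = 154
Step 4: Surplus = 198 - 154 = 44

44


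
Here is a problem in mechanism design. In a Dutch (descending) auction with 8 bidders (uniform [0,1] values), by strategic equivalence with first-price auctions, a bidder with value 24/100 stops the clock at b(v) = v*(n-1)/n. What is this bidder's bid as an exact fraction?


Step 1: Dutch auctions are strategically equivalent to first-price auctions
Step 2: The equilibrium bid is b(v) = v*(n-1)/n
Step 3: b = 6/25 * 7/8
Step 4: b = 21/100

21/100


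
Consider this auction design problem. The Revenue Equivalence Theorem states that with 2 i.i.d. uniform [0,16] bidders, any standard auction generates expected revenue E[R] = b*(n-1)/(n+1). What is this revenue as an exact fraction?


Step 1: By Revenue Equivalence, expected revenue = b*(n-1)/(n+1)
Step 2: Substituting n = 2, b = 16
Step 3: Revenue = 16*(2-1)/(2+1) = 16*1/3
Step 4: Revenue = 16/3

16/3


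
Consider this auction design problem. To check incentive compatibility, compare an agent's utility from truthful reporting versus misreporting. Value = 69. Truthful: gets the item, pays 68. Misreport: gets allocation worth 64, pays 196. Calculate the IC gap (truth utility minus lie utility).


Step 1: U(truth) = value - payment = 69 - 68 = 1
Step 2: U(lie) = allocation - payment = 64 - 196 = -132
Step 3: IC gap = 1 - (-132) = 133

133


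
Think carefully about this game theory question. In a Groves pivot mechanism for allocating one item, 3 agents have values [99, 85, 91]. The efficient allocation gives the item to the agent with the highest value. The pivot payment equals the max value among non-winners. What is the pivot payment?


Step 1: The efficient winner is agent 0 with value 99
Step 2: Other agents' values: [85, 91]
Step 3: Pivot payment = max(others) = 91
Step 4: The winner pays 91

91


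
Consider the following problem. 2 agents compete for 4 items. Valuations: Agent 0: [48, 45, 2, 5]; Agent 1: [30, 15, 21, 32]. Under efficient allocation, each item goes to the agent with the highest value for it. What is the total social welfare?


Step 1: For each item, find the maximum value among all agents.
Step 2: Item 0 -> Agent 0 (value 48)
Step 3: Item 1 -> Agent 0 (value 45)
Step 4: Item 2 -> Agent 1 (value 21)
Step 5: Item 3 -> Agent 1 (value 32)
Step 6: Total welfare = 48 + 45 + 21 + 32 = 146

146


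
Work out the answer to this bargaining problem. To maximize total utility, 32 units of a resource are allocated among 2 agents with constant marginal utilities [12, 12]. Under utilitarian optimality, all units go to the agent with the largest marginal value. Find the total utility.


Step 1: The marginal utilities are [12, 12]
Step 2: The highest marginal utility is 12
Step 3: All 32 units go to that agent
Step 4: Total utility = 12 * 32 = 384

384


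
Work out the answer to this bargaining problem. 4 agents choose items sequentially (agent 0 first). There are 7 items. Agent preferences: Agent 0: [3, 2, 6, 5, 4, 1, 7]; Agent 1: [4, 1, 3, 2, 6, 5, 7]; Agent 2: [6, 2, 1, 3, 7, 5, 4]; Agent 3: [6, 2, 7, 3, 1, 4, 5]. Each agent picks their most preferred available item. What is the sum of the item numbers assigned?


Step 1: Agent 0 picks item 3
Step 2: Agent 1 picks item 4
Step 3: Agent 2 picks item 6
Step 4: Agent 3 picks item 2
Step 5: Sum = 3 + 4 + 6 + 2 = 15

15


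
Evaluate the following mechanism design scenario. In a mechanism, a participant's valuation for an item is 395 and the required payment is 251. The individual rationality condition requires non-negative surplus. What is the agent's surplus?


Step 1: Surplus = value - payment = 395 - 251 = 144
Step 2: IR is satisfied (surplus >= 0)

144


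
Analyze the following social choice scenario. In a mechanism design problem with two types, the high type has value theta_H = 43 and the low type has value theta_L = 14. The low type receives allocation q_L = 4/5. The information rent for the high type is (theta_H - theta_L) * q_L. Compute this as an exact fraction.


Step 1: theta_H - theta_L = 43 - 14 = 29
Step 2: Information rent = (theta_H - theta_L) * q_L
Step 3: = 29 * 4/5
Step 4: = 116/5

116/5


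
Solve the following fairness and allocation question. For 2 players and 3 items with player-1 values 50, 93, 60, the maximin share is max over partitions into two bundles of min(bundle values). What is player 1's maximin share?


Step 1: Item values = 50, 93, 60
Step 2: Enumerate all 2-bundle partitions and take the smaller bundle:
  Partition 1: {50} vs {93,60} -> bundles 50, 153; min = 50
  Partition 2: {93} vs {50,60} -> bundles 93, 110; min = 93
  Partition 3: {60} vs {50,93} -> bundles 60, 143; min = 60
Step 3: MMS = max(50, 93, 60) = 93

93


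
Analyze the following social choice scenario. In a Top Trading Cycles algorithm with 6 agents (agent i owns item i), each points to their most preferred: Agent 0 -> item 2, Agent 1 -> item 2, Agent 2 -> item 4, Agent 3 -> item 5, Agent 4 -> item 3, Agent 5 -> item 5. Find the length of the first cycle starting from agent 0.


Step 1: Trace the pointer graph from agent 0: 0 -> 2 -> 4 -> 3 -> 5 -> 5
Step 2: A cycle is detected when we revisit agent 5
Step 3: The cycle is: 5 -> 5
Step 4: Cycle length = 1

1


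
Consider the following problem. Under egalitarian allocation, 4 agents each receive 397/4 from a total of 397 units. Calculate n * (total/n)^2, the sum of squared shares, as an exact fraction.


Step 1: Each agent's share = 397/4
Step 2: Square of each share = (397/4)^2 = 157609/16
Step 3: Sum of squares = 4 * 157609/16 = 157609/4

157609/4


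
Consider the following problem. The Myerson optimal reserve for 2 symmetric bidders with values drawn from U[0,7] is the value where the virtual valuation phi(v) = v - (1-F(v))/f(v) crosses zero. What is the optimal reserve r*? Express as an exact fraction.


Step 1: For U[0,7], F(v) = v/7 and f(v) = 1/7
Step 2: phi(v) = v - (1 - v/7)/(1/7) = v - (7 - v) = 2v - 7
Step 3: Set phi(r*) = 0: 2r* - 7 = 0
Step 4: r* = 7/2 (the number of bidders n = 2 does not enter)

7/2


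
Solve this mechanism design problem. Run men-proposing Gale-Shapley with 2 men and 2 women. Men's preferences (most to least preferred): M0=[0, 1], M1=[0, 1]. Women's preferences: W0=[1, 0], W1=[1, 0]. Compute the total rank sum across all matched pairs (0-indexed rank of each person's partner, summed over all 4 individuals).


Step 1: Run Gale-Shapley (men propose, women hold best offer):
  M0 proposes to W0; she accepts
  M1 proposes to W0; she switches from M0
  M0 proposes to W1; she accepts
Step 2: Final matching: W0-M1, W1-M0
Step 3: 0-indexed ranks (man's rank of his match, then woman's): 0 + 0 + 1 + 1
Step 4: Total rank sum = 2

2


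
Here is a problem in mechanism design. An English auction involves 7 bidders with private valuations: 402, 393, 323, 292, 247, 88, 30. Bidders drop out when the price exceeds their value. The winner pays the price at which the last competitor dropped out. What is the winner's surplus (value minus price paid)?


Step 1: Identify the highest value: 402
Step 2: Identify the second-highest value: 393
Step 3: The final price = second-highest value = 393
Step 4: Surplus = 402 - 393 = 9

9


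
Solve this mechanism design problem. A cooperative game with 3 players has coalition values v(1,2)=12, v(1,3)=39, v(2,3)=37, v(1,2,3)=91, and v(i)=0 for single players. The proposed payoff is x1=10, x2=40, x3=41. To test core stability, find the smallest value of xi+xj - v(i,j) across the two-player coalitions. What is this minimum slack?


Step 1: Slack for coalition (1,2): x1+x2 - v12 = 50 - 12 = 38
Step 2: Slack for coalition (1,3): x1+x3 - v13 = 51 - 39 = 12
Step 3: Slack for coalition (2,3): x2+x3 - v23 = 81 - 37 = 44
Step 4: Minimum slack = min(38, 12, 44) = 12, attained by (1,3); no pair can gain by deviating, so the allocation is in the core

12
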